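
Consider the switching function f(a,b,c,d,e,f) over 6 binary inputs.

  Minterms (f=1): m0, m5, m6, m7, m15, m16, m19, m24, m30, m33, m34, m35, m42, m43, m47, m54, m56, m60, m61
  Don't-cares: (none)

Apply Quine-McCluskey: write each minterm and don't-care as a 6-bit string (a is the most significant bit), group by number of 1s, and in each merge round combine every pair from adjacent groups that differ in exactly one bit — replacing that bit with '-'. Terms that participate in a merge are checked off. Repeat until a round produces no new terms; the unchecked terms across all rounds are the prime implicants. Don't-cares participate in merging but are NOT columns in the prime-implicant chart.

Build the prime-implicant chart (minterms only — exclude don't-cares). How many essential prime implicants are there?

[col 0] 000000*, 000101*, 000110*, 000111*, 001111*, 010000*, 010011, 011000*, 011110, 100001*, 100010*, 100011*, 101010*, 101011*, 101111*, 110110, 111000*, 111100*, 111101*
[col 1] -01111, -11000, 0-0000, 00-111, 0001-1, 00011-, 01-000, 10-010*, 10-011*, 1000-1, 10001-*, 101-11, 10101-*, 111-00, 11110-
[col 2] 10-01-
Prime implicants: -01111, -11000, 0-0000, 00-111, 0001-1, 00011-, 01-000, 010011, 011110, 10-01-, 1000-1, 101-11, 110110, 111-00, 11110-
PI chart (minterm → PIs covering it):
  0 | 0-0000  (sole → essential)
  5 | 0001-1  (sole → essential)
  6 | 00011-  (sole → essential)
  7 | 00-111,0001-1,00011-
  15 | -01111,00-111
  16 | 0-0000,01-000
  19 | 010011  (sole → essential)
  24 | -11000,01-000
  30 | 011110  (sole → essential)
  33 | 1000-1  (sole → essential)
  34 | 10-01-  (sole → essential)
  35 | 10-01-,1000-1
  42 | 10-01-  (sole → essential)
  43 | 10-01-,101-11
  47 | -01111,101-11
  54 | 110110  (sole → essential)
  56 | -11000,111-00
  60 | 111-00,11110-
  61 | 11110-  (sole → essential)
Essential prime implicants: 0-0000, 0001-1, 00011-, 010011, 011110, 10-01-, 1000-1, 110110, 11110-

9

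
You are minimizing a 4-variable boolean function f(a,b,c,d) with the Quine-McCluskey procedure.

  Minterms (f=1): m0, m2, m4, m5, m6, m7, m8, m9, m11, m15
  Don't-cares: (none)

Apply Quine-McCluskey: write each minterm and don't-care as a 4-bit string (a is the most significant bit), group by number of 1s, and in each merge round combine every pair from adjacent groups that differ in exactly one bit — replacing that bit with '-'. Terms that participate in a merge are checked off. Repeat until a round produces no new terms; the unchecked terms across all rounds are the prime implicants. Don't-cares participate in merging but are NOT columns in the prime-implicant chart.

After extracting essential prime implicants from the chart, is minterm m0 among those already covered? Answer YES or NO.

YES

Round 0: 0000✓ 0010✓ 0100✓ 0101✓ 0110✓ 0111✓ 1000✓ 1001✓ 1011✓ 1111✓
Round 1: -000 -111 0-00✓ 0-10✓ 00-0✓ 01-0✓ 01-1✓ 010-✓ 011-✓ 1-11 10-1 100-
Round 2: 0--0 01--
PIs = {-000, -111, 0--0, 01--, 1-11, 10-1, 100-}
Coverage chart:
  m0: -000,0--0
  m2: 0--0 ←essential
  m4: 0--0,01--
  m5: 01-- ←essential
  m6: 0--0,01--
  m7: -111,01--
  m8: -000,100-
  m9: 10-1,100-
  m11: 1-11,10-1
  m15: -111,1-11
Essential: 0--0, 01--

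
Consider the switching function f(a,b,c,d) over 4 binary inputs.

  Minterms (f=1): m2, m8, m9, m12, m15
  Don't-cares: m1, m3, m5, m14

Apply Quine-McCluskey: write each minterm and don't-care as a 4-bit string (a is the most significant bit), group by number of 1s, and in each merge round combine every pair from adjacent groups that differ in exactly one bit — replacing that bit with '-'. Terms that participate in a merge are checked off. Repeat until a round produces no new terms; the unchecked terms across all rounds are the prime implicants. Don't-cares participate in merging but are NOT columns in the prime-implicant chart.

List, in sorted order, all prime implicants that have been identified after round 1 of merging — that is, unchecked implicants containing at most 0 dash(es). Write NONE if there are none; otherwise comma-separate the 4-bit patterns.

Round 0: 0001✓ 0010✓ 0011✓ 0101✓ 1000✓ 1001✓ 1100✓ 1110✓ 1111✓
Round 1: -001 0-01 00-1 001- 1-00 100- 11-0 111-
PIs = {-001, 0-01, 00-1, 001-, 1-00, 100-, 11-0, 111-}

NONE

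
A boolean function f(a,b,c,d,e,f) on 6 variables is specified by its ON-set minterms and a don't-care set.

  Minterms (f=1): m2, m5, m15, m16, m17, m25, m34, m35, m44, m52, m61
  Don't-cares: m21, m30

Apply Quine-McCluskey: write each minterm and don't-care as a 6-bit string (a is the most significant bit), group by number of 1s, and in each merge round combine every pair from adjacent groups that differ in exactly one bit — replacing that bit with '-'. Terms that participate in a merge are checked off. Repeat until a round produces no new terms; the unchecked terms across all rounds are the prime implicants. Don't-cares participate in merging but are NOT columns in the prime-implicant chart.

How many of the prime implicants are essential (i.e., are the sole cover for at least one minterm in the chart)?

Round 0: 000010✓ 000101✓ 001111 010000✓ 010001✓ 010101✓ 011001✓ 011110 100010✓ 100011✓ 101100 110100 111101
Round 1: -00010 0-0101 01-001 010-01 01000- 10001-
PIs = {-00010, 0-0101, 001111, 01-001, 010-01, 01000-, 011110, 10001-, 101100, 110100, 111101}
Coverage chart:
  m2: -00010 ←essential
  m5: 0-0101 ←essential
  m15: 001111 ←essential
  m16: 01000- ←essential
  m17: 01-001,010-01,01000-
  m25: 01-001 ←essential
  m34: -00010,10001-
  m35: 10001- ←essential
  m44: 101100 ←essential
  m52: 110100 ←essential
  m61: 111101 ←essential
Essential: -00010, 0-0101, 001111, 01-001, 01000-, 10001-, 101100, 110100, 111101

9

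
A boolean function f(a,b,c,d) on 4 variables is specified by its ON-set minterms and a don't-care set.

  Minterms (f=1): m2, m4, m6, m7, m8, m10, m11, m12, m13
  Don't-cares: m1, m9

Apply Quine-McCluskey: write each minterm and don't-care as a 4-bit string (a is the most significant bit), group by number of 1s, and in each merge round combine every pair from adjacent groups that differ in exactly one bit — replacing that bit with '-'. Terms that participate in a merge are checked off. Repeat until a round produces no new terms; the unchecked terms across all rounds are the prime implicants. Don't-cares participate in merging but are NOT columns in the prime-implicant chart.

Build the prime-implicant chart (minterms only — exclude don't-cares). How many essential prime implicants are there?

3

[col 0] 0001*, 0010*, 0100*, 0110*, 0111*, 1000*, 1001*, 1010*, 1011*, 1100*, 1101*
[col 1] -001, -010, -100, 0-10, 01-0, 011-, 1-00*, 1-01*, 10-0*, 10-1*, 100-*, 101-*, 110-*
[col 2] 1-0-, 10--
Prime implicants: -001, -010, -100, 0-10, 01-0, 011-, 1-0-, 10--
PI chart (minterm → PIs covering it):
  2 | -010,0-10
  4 | -100,01-0
  6 | 0-10,01-0,011-
  7 | 011-  (sole → essential)
  8 | 1-0-,10--
  10 | -010,10--
  11 | 10--  (sole → essential)
  12 | -100,1-0-
  13 | 1-0-  (sole → essential)
Essential prime implicants: 011-, 1-0-, 10--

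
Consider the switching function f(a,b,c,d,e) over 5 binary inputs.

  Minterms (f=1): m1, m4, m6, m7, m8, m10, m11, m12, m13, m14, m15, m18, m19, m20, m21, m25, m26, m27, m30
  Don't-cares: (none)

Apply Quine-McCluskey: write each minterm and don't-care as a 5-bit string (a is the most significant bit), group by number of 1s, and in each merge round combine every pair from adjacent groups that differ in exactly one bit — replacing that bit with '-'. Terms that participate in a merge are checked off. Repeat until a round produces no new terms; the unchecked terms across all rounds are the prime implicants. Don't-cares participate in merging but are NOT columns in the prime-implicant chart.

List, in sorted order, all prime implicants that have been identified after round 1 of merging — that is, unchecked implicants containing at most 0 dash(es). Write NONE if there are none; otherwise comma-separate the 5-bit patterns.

[col 0] 00001, 00100*, 00110*, 00111*, 01000*, 01010*, 01011*, 01100*, 01101*, 01110*, 01111*, 10010*, 10011*, 10100*, 10101*, 11001*, 11010*, 11011*, 11110*
[col 1] -0100, -1010*, -1011*, -1110*, 0-100*, 0-110*, 0-111*, 001-0*, 0011-*, 01-00*, 01-10*, 01-11*, 010-0*, 0101-*, 011-0*, 011-1*, 0110-*, 0111-*, 1-010*, 1-011*, 1001-*, 1010-, 11-10*, 110-1, 1101-*
[col 2] -1-10, -101-, 0-1-0, 0-11-, 01--0, 01-1-, 011--, 1-01-
Prime implicants: -0100, -1-10, -101-, 0-1-0, 0-11-, 00001, 01--0, 01-1-, 011--, 1-01-, 1010-, 110-1

00001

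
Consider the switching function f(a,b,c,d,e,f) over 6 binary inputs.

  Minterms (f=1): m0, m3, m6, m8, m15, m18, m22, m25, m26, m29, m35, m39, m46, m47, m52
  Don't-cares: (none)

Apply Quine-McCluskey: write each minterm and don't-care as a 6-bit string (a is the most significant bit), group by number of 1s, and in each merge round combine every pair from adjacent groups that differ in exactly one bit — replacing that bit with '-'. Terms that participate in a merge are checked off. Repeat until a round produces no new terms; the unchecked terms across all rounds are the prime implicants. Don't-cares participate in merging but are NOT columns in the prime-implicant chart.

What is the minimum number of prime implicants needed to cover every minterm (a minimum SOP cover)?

9

Round 0: 000000✓ 000011✓ 000110✓ 001000✓ 001111✓ 010010✓ 010110✓ 011001✓ 011010✓ 011101✓ 100011✓ 100111✓ 101110✓ 101111✓ 110100
Round 1: -00011 -01111 0-0110 00-000 01-010 010-10 011-01 10-111 100-11 10111-
PIs = {-00011, -01111, 0-0110, 00-000, 01-010, 010-10, 011-01, 10-111, 100-11, 10111-, 110100}
Coverage chart:
  m0: 00-000 ←essential
  m3: -00011 ←essential
  m6: 0-0110 ←essential
  m8: 00-000 ←essential
  m15: -01111 ←essential
  m18: 01-010,010-10
  m22: 0-0110,010-10
  m25: 011-01 ←essential
  m26: 01-010 ←essential
  m29: 011-01 ←essential
  m35: -00011,100-11
  m39: 10-111,100-11
  m46: 10111- ←essential
  m47: -01111,10-111,10111-
  m52: 110100 ←essential
Essential: -00011, -01111, 0-0110, 00-000, 01-010, 011-01, 10111-, 110100
Petrick residual → 10-111
Min cover (9 terms): b'c'd'ef + b'cdef + a'c'def' + a'b'd'e'f' + a'bd'ef' + a'bce'f + ab'def + ab'cde + abc'de'f'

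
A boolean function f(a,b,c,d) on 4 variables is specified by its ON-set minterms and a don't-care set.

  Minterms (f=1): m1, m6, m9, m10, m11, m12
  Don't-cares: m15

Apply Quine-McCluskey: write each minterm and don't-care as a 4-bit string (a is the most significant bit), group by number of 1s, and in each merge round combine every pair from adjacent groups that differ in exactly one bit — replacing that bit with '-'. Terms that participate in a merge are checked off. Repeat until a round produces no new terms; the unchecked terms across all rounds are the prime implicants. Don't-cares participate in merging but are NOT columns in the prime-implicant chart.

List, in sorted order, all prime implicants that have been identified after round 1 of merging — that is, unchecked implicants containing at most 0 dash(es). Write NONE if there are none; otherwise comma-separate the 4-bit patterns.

0110, 1100

size-2^0 implicants → 0001(✓)  0110  1001(✓)  1010(✓)  1011(✓)  1100  1111(✓)
size-2^1 implicants → -001  1-11  10-1  101-
Unchecked terms (primes): -001, 0110, 1-11, 10-1, 101-, 1100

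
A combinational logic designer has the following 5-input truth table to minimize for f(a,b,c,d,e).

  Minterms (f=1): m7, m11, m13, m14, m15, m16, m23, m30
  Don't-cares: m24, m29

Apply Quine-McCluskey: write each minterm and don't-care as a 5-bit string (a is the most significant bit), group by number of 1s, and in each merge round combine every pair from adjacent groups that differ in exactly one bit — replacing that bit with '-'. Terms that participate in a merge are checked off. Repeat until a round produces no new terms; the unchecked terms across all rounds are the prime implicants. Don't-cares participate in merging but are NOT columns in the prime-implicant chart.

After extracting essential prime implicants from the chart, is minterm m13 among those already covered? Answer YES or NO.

NO

Round 0: 00111✓ 01011✓ 01101✓ 01110✓ 01111✓ 10000✓ 10111✓ 11000✓ 11101✓ 11110✓
Round 1: -0111 -1101 -1110 0-111 01-11 011-1 0111- 1-000
PIs = {-0111, -1101, -1110, 0-111, 01-11, 011-1, 0111-, 1-000}
Coverage chart:
  m7: -0111,0-111
  m11: 01-11 ←essential
  m13: -1101,011-1
  m14: -1110,0111-
  m15: 0-111,01-11,011-1,0111-
  m16: 1-000 ←essential
  m23: -0111 ←essential
  m30: -1110 ←essential
Essential: -0111, -1110, 01-11, 1-000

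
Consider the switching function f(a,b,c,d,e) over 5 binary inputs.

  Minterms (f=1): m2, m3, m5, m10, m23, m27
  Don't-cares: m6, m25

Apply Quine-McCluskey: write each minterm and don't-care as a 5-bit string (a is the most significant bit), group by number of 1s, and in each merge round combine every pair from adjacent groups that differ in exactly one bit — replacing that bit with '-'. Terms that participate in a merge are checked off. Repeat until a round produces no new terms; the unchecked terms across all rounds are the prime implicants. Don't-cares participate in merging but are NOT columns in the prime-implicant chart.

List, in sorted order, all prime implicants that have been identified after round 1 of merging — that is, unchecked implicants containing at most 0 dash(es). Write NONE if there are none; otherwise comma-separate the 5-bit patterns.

00101, 10111

Round 0: 00010✓ 00011✓ 00101 00110✓ 01010✓ 10111 11001✓ 11011✓
Round 1: 0-010 00-10 0001- 110-1
PIs = {0-010, 00-10, 0001-, 00101, 10111, 110-1}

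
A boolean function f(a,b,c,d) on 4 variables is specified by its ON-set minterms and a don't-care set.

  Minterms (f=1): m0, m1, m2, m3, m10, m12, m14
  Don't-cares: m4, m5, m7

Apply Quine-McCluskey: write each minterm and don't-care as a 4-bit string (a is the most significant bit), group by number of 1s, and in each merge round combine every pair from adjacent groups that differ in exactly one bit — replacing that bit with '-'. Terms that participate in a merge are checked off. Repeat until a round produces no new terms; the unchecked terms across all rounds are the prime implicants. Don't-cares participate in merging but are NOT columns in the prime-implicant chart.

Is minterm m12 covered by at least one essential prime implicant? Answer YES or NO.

NO

Round 0: 0000✓ 0001✓ 0010✓ 0011✓ 0100✓ 0101✓ 0111✓ 1010✓ 1100✓ 1110✓
Round 1: -010 -100 0-00✓ 0-01✓ 0-11✓ 00-0✓ 00-1✓ 000-✓ 001-✓ 01-1✓ 010-✓ 1-10 11-0
Round 2: 0--1 0-0- 00--
PIs = {-010, -100, 0--1, 0-0-, 00--, 1-10, 11-0}
Coverage chart:
  m0: 0-0-,00--
  m1: 0--1,0-0-,00--
  m2: -010,00--
  m3: 0--1,00--
  m10: -010,1-10
  m12: -100,11-0
  m14: 1-10,11-0
(no essential prime implicants)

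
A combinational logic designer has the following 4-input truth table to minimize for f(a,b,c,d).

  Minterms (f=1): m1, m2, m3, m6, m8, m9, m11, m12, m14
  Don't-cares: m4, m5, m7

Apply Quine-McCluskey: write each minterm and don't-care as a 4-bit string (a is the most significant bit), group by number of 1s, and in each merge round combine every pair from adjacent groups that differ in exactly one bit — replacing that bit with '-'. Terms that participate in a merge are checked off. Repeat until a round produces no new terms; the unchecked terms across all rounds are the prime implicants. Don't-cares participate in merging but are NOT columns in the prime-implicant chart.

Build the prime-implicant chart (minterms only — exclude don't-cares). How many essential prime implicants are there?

Round 0: 0001✓ 0010✓ 0011✓ 0100✓ 0101✓ 0110✓ 0111✓ 1000✓ 1001✓ 1011✓ 1100✓ 1110✓
Round 1: -001✓ -011✓ -100✓ -110✓ 0-01✓ 0-10✓ 0-11✓ 00-1✓ 001-✓ 01-0✓ 01-1✓ 010-✓ 011-✓ 1-00 10-1✓ 100- 11-0✓
Round 2: -0-1 -1-0 0--1 0-1- 01--
PIs = {-0-1, -1-0, 0--1, 0-1-, 01--, 1-00, 100-}
Coverage chart:
  m1: -0-1,0--1
  m2: 0-1- ←essential
  m3: -0-1,0--1,0-1-
  m6: -1-0,0-1-,01--
  m8: 1-00,100-
  m9: -0-1,100-
  m11: -0-1 ←essential
  m12: -1-0,1-00
  m14: -1-0 ←essential
Essential: -0-1, -1-0, 0-1-

3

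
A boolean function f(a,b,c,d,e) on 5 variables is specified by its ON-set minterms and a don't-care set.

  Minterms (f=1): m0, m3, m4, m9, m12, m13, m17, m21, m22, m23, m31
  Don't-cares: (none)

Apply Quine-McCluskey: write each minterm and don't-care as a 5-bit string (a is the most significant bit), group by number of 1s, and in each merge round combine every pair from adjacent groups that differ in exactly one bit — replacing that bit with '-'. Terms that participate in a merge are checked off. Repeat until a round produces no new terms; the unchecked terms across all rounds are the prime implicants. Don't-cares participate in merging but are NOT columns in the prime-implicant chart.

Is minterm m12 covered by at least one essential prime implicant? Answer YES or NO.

Round 0: 00000✓ 00011 00100✓ 01001✓ 01100✓ 01101✓ 10001✓ 10101✓ 10110✓ 10111✓ 11111✓
Round 1: 0-100 00-00 01-01 0110- 1-111 10-01 101-1 1011-
PIs = {0-100, 00-00, 00011, 01-01, 0110-, 1-111, 10-01, 101-1, 1011-}
Coverage chart:
  m0: 00-00 ←essential
  m3: 00011 ←essential
  m4: 0-100,00-00
  m9: 01-01 ←essential
  m12: 0-100,0110-
  m13: 01-01,0110-
  m17: 10-01 ←essential
  m21: 10-01,101-1
  m22: 1011- ←essential
  m23: 1-111,101-1,1011-
  m31: 1-111 ←essential
Essential: 00-00, 00011, 01-01, 1-111, 10-01, 1011-

NO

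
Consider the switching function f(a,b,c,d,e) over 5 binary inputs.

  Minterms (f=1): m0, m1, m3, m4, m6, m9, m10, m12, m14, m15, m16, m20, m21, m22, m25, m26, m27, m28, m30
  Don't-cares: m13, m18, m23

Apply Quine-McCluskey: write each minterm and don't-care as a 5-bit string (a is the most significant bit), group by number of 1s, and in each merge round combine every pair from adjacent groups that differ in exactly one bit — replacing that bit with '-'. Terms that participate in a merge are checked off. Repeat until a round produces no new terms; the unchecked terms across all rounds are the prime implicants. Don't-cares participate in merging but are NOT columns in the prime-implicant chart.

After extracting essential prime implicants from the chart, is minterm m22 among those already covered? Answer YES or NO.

YES

[col 0] 00000*, 00001*, 00011*, 00100*, 00110*, 01001*, 01010*, 01100*, 01101*, 01110*, 01111*, 10000*, 10010*, 10100*, 10101*, 10110*, 10111*, 11001*, 11010*, 11011*, 11100*, 11110*
[col 1] -0000*, -0100*, -0110*, -1001, -1010*, -1100*, -1110*, 0-001, 0-100*, 0-110*, 00-00*, 000-1, 0000-, 001-0*, 01-01, 01-10*, 011-0*, 011-1*, 0110-*, 0111-*, 1-010*, 1-100*, 1-110*, 10-00*, 10-10*, 100-0*, 101-0*, 101-1*, 1010-*, 1011-*, 11-10*, 110-1, 1101-, 111-0*
[col 2] --100*, --110*, -0-00, -01-0*, -1-10, -11-0*, 0-1-0*, 011--, 1--10, 1-1-0*, 10--0, 101--
[col 3] --1-0
Prime implicants: --1-0, -0-00, -1-10, -1001, 0-001, 000-1, 0000-, 01-01, 011--, 1--10, 10--0, 101--, 110-1, 1101-
PI chart (minterm → PIs covering it):
  0 | -0-00,0000-
  1 | 0-001,000-1,0000-
  3 | 000-1  (sole → essential)
  4 | --1-0,-0-00
  6 | --1-0  (sole → essential)
  9 | -1001,0-001,01-01
  10 | -1-10  (sole → essential)
  12 | --1-0,011--
  14 | --1-0,-1-10,011--
  15 | 011--  (sole → essential)
  16 | -0-00,10--0
  20 | --1-0,-0-00,10--0,101--
  21 | 101--  (sole → essential)
  22 | --1-0,1--10,10--0,101--
  25 | -1001,110-1
  26 | -1-10,1--10,1101-
  27 | 110-1,1101-
  28 | --1-0  (sole → essential)
  30 | --1-0,-1-10,1--10
Essential prime implicants: --1-0, -1-10, 000-1, 011--, 101--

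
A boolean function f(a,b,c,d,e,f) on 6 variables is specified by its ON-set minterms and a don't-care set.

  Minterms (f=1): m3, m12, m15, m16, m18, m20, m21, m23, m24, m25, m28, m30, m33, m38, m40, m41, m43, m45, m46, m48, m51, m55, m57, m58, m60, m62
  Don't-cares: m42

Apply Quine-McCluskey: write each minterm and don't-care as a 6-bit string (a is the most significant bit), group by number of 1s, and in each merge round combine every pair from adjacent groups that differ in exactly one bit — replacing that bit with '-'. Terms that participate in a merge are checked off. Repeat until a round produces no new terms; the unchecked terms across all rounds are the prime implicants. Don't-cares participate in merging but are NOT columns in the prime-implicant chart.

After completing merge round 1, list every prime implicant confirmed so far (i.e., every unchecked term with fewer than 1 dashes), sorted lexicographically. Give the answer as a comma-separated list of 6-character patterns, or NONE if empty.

size-2^0 implicants → 000011  001100(✓)  001111  010000(✓)  010010(✓)  010100(✓)  010101(✓)  010111(✓)  011000(✓)  011001(✓)  011100(✓)  011110(✓)  100001(✓)  100110(✓)  101000(✓)  101001(✓)  101010(✓)  101011(✓)  101101(✓)  101110(✓)  110000(✓)  110011(✓)  110111(✓)  111001(✓)  111010(✓)  111100(✓)  111110(✓)
size-2^1 implicants → -10000  -10111  -11001  -11100(✓)  -11110(✓)  0-1100  01-000(✓)  01-100(✓)  010-00(✓)  0100-0  0101-1  01010-  011-00(✓)  01100-  0111-0(✓)  1-1001  1-1010(✓)  1-1110(✓)  10-001  10-110  101-01  101-10(✓)  1010-0(✓)  1010-1(✓)  10100-(✓)  10101-(✓)  110-11  111-10(✓)  1111-0(✓)
size-2^2 implicants → -111-0  01--00  1-1-10  1010--
Unchecked terms (primes): -10000, -10111, -11001, -111-0, 0-1100, 000011, 001111, 01--00, 0100-0, 0101-1, 01010-, 01100-, 1-1-10, 1-1001, 10-001, 10-110, 101-01, 1010--, 110-11

000011, 001111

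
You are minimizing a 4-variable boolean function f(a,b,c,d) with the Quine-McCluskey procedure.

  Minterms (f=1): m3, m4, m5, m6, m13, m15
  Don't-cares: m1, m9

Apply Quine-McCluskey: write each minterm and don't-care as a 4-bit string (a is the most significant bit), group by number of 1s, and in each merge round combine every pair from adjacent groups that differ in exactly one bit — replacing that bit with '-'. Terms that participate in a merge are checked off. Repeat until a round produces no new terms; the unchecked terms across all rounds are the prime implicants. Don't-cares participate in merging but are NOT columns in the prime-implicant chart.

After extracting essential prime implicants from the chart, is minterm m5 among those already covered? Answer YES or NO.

size-2^0 implicants → 0001(✓)  0011(✓)  0100(✓)  0101(✓)  0110(✓)  1001(✓)  1101(✓)  1111(✓)
size-2^1 implicants → -001(✓)  -101(✓)  0-01(✓)  00-1  01-0  010-  1-01(✓)  11-1
size-2^2 implicants → --01
Unchecked terms (primes): --01, 00-1, 01-0, 010-, 11-1
Minterm coverage:
  m3 ⊆ 00-1 [E]
  m4 ⊆ 01-0,010-
  m5 ⊆ --01,010-
  m6 ⊆ 01-0 [E]
  m13 ⊆ --01,11-1
  m15 ⊆ 11-1 [E]
E = {00-1, 01-0, 11-1}

NO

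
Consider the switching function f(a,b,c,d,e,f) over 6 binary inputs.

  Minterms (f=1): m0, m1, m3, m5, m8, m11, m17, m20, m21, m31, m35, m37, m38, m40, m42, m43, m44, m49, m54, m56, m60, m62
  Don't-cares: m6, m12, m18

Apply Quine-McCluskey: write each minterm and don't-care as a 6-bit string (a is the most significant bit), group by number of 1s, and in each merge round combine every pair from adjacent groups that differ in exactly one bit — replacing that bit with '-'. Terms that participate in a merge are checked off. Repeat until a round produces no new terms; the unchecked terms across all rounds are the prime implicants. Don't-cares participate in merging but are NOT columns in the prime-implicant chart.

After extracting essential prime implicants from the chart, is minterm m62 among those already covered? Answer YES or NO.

NO

Round 0: 000000✓ 000001✓ 000011✓ 000101✓ 000110✓ 001000✓ 001011✓ 001100✓ 010001✓ 010010 010100✓ 010101✓ 011111 100011✓ 100101✓ 100110✓ 101000✓ 101010✓ 101011✓ 101100✓ 110001✓ 110110✓ 111000✓ 111100✓ 111110✓
Round 1: -00011✓ -00101 -00110 -01000✓ -01011✓ -01100✓ -10001 0-0001✓ 0-0101✓ 00-000 00-011✓ 000-01✓ 0000-1 00000- 001-00✓ 010-01✓ 01010- 1-0110 1-1000✓ 1-1100✓ 10-011✓ 101-00✓ 1010-0 10101- 11-110 111-00✓ 1111-0
Round 2: -0-011 -01-00 0-0-01 1-1-00
PIs = {-0-011, -00101, -00110, -01-00, -10001, 0-0-01, 00-000, 0000-1, 00000-, 010010, 01010-, 011111, 1-0110, 1-1-00, 1010-0, 10101-, 11-110, 1111-0}
Coverage chart:
  m0: 00-000,00000-
  m1: 0-0-01,0000-1,00000-
  m3: -0-011,0000-1
  m5: -00101,0-0-01
  m8: -01-00,00-000
  m11: -0-011 ←essential
  m17: -10001,0-0-01
  m20: 01010- ←essential
  m21: 0-0-01,01010-
  m31: 011111 ←essential
  m35: -0-011 ←essential
  m37: -00101 ←essential
  m38: -00110,1-0110
  m40: -01-00,1-1-00,1010-0
  m42: 1010-0,10101-
  m43: -0-011,10101-
  m44: -01-00,1-1-00
  m49: -10001 ←essential
  m54: 1-0110,11-110
  m56: 1-1-00 ←essential
  m60: 1-1-00,1111-0
  m62: 11-110,1111-0
Essential: -0-011, -00101, -10001, 01010-, 011111, 1-1-00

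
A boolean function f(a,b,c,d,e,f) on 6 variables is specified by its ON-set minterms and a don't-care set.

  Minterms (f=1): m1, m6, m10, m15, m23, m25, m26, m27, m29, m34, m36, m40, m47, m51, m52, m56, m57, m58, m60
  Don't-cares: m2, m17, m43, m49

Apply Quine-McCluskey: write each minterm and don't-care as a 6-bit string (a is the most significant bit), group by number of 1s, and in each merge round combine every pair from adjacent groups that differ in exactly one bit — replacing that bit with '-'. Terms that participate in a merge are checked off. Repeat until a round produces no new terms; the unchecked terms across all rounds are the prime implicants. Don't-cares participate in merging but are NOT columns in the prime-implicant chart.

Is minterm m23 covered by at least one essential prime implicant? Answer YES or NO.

size-2^0 implicants → 000001(✓)  000010(✓)  000110(✓)  001010(✓)  001111(✓)  010001(✓)  010111  011001(✓)  011010(✓)  011011(✓)  011101(✓)  100010(✓)  100100(✓)  101000(✓)  101011(✓)  101111(✓)  110001(✓)  110011(✓)  110100(✓)  111000(✓)  111001(✓)  111010(✓)  111100(✓)
size-2^1 implicants → -00010  -01111  -10001(✓)  -11001(✓)  -11010  0-0001  0-1010  00-010  000-10  01-001(✓)  011-01  0110-1  01101-  1-0100  1-1000  101-11  11-001(✓)  11-100  1100-1  111-00  1110-0  11100-
size-2^2 implicants → -1-001
Unchecked terms (primes): -00010, -01111, -1-001, -11010, 0-0001, 0-1010, 00-010, 000-10, 010111, 011-01, 0110-1, 01101-, 1-0100, 1-1000, 101-11, 11-100, 1100-1, 111-00, 1110-0, 11100-
Minterm coverage:
  m1 ⊆ 0-0001 [E]
  m6 ⊆ 000-10 [E]
  m10 ⊆ 0-1010,00-010
  m15 ⊆ -01111 [E]
  m23 ⊆ 010111 [E]
  m25 ⊆ -1-001,011-01,0110-1
  m26 ⊆ -11010,0-1010,01101-
  m27 ⊆ 0110-1,01101-
  m29 ⊆ 011-01 [E]
  m34 ⊆ -00010 [E]
  m36 ⊆ 1-0100 [E]
  m40 ⊆ 1-1000 [E]
  m47 ⊆ -01111,101-11
  m51 ⊆ 1100-1 [E]
  m52 ⊆ 1-0100,11-100
  m56 ⊆ 1-1000,111-00,1110-0,11100-
  m57 ⊆ -1-001,11100-
  m58 ⊆ -11010,1110-0
  m60 ⊆ 11-100,111-00
E = {-00010, -01111, 0-0001, 000-10, 010111, 011-01, 1-0100, 1-1000, 1100-1}

YES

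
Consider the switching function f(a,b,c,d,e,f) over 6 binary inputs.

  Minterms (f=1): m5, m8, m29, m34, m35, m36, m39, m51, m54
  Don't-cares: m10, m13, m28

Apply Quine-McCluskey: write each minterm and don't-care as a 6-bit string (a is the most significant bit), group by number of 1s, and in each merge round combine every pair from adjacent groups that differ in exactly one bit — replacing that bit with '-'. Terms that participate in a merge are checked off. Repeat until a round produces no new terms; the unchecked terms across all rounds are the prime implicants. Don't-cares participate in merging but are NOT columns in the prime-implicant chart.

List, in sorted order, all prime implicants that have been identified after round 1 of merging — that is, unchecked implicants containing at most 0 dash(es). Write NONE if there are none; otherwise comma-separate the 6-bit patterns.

100100, 110110

size-2^0 implicants → 000101(✓)  001000(✓)  001010(✓)  001101(✓)  011100(✓)  011101(✓)  100010(✓)  100011(✓)  100100  100111(✓)  110011(✓)  110110
size-2^1 implicants → 0-1101  00-101  0010-0  01110-  1-0011  100-11  10001-
Unchecked terms (primes): 0-1101, 00-101, 0010-0, 01110-, 1-0011, 100-11, 10001-, 100100, 110110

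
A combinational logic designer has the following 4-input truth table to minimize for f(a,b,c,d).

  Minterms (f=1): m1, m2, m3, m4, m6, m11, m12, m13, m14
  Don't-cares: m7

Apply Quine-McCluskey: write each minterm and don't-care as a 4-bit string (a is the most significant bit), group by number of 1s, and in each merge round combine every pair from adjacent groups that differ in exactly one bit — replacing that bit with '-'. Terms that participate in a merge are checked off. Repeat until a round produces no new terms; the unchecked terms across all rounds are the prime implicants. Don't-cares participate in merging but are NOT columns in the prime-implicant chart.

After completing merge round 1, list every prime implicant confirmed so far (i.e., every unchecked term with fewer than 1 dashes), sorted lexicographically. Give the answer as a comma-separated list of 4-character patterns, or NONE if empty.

NONE

[col 0] 0001*, 0010*, 0011*, 0100*, 0110*, 0111*, 1011*, 1100*, 1101*, 1110*
[col 1] -011, -100*, -110*, 0-10*, 0-11*, 00-1, 001-*, 01-0*, 011-*, 11-0*, 110-
[col 2] -1-0, 0-1-
Prime implicants: -011, -1-0, 0-1-, 00-1, 110-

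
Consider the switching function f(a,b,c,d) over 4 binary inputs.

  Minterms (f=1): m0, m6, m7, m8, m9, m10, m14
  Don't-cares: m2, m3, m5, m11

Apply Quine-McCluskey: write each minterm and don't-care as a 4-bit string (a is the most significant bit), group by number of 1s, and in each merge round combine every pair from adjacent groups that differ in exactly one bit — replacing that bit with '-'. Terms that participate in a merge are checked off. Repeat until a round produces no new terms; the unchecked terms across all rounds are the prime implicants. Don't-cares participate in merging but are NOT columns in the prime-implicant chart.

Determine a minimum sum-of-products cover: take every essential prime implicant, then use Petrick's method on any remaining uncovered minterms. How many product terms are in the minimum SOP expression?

4

size-2^0 implicants → 0000(✓)  0010(✓)  0011(✓)  0101(✓)  0110(✓)  0111(✓)  1000(✓)  1001(✓)  1010(✓)  1011(✓)  1110(✓)
size-2^1 implicants → -000(✓)  -010(✓)  -011(✓)  -110(✓)  0-10(✓)  0-11(✓)  00-0(✓)  001-(✓)  01-1  011-(✓)  1-10(✓)  10-0(✓)  10-1(✓)  100-(✓)  101-(✓)
size-2^2 implicants → --10  -0-0  -01-  0-1-  10--
Unchecked terms (primes): --10, -0-0, -01-, 0-1-, 01-1, 10--
Minterm coverage:
  m0 ⊆ -0-0 [E]
  m6 ⊆ --10,0-1-
  m7 ⊆ 0-1-,01-1
  m8 ⊆ -0-0,10--
  m9 ⊆ 10-- [E]
  m10 ⊆ --10,-0-0,-01-,10--
  m14 ⊆ --10 [E]
E = {--10, -0-0, 10--}
Petrick residual → 0-1-
Cover = cd' + b'd' + a'c + ab'  |cover|=4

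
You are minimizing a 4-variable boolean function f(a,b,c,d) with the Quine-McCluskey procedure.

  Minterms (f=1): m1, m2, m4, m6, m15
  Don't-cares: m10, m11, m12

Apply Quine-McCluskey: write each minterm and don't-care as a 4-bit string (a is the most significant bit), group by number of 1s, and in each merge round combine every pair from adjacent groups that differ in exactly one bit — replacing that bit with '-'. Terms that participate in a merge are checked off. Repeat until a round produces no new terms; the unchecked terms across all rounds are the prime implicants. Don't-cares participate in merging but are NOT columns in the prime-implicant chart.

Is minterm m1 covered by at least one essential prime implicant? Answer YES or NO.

[col 0] 0001, 0010*, 0100*, 0110*, 1010*, 1011*, 1100*, 1111*
[col 1] -010, -100, 0-10, 01-0, 1-11, 101-
Prime implicants: -010, -100, 0-10, 0001, 01-0, 1-11, 101-
PI chart (minterm → PIs covering it):
  1 | 0001  (sole → essential)
  2 | -010,0-10
  4 | -100,01-0
  6 | 0-10,01-0
  15 | 1-11  (sole → essential)
Essential prime implicants: 0001, 1-11

YES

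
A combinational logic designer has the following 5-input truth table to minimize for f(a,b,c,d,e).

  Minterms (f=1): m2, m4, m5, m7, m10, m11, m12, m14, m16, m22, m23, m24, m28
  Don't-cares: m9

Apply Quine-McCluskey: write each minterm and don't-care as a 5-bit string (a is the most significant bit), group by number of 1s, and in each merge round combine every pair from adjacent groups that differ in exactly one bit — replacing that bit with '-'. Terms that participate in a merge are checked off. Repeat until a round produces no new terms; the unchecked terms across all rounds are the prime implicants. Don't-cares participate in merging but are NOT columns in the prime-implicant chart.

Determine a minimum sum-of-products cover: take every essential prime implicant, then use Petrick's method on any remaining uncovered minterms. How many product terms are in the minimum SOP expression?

[col 0] 00010*, 00100*, 00101*, 00111*, 01001*, 01010*, 01011*, 01100*, 01110*, 10000*, 10110*, 10111*, 11000*, 11100*
[col 1] -0111, -1100, 0-010, 0-100, 001-1, 0010-, 01-10, 010-1, 0101-, 011-0, 1-000, 1011-, 11-00
Prime implicants: -0111, -1100, 0-010, 0-100, 001-1, 0010-, 01-10, 010-1, 0101-, 011-0, 1-000, 1011-, 11-00
PI chart (minterm → PIs covering it):
  2 | 0-010  (sole → essential)
  4 | 0-100,0010-
  5 | 001-1,0010-
  7 | -0111,001-1
  10 | 0-010,01-10,0101-
  11 | 010-1,0101-
  12 | -1100,0-100,011-0
  14 | 01-10,011-0
  16 | 1-000  (sole → essential)
  22 | 1011-  (sole → essential)
  23 | -0111,1011-
  24 | 1-000,11-00
  28 | -1100,11-00
Essential prime implicants: 0-010, 1-000, 1011-
Petrick residual → -0111, -1100, 0010-, 01-10, 010-1
Minimum SOP uses 8 PIs: b'cde + bcd'e' + a'c'de' + a'b'cd' + a'bde' + a'bc'e + ac'd'e' + ab'cd

8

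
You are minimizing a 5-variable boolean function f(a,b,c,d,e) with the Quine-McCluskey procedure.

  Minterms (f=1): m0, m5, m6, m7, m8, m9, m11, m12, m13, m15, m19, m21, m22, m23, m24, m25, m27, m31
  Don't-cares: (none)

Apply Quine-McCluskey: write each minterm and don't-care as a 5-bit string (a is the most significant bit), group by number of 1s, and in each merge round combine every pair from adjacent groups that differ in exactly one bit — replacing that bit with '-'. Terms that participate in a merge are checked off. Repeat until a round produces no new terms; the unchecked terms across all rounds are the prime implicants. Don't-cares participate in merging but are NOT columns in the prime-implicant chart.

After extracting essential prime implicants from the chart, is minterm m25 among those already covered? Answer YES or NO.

YES

size-2^0 implicants → 00000(✓)  00101(✓)  00110(✓)  00111(✓)  01000(✓)  01001(✓)  01011(✓)  01100(✓)  01101(✓)  01111(✓)  10011(✓)  10101(✓)  10110(✓)  10111(✓)  11000(✓)  11001(✓)  11011(✓)  11111(✓)
size-2^1 implicants → -0101(✓)  -0110(✓)  -0111(✓)  -1000(✓)  -1001(✓)  -1011(✓)  -1111(✓)  0-000  0-101(✓)  0-111(✓)  001-1(✓)  0011-(✓)  01-00(✓)  01-01(✓)  01-11(✓)  010-1(✓)  0100-(✓)  011-1(✓)  0110-(✓)  1-011(✓)  1-111(✓)  10-11(✓)  101-1(✓)  1011-(✓)  11-11(✓)  110-1(✓)  1100-(✓)
size-2^2 implicants → --111  -01-1  -011-  -1-11  -10-1  -100-  0-1-1  01--1  01-0-  1--11
Unchecked terms (primes): --111, -01-1, -011-, -1-11, -10-1, -100-, 0-000, 0-1-1, 01--1, 01-0-, 1--11
Minterm coverage:
  m0 ⊆ 0-000 [E]
  m5 ⊆ -01-1,0-1-1
  m6 ⊆ -011- [E]
  m7 ⊆ --111,-01-1,-011-,0-1-1
  m8 ⊆ -100-,0-000,01-0-
  m9 ⊆ -10-1,-100-,01--1,01-0-
  m11 ⊆ -1-11,-10-1,01--1
  m12 ⊆ 01-0- [E]
  m13 ⊆ 0-1-1,01--1,01-0-
  m15 ⊆ --111,-1-11,0-1-1,01--1
  m19 ⊆ 1--11 [E]
  m21 ⊆ -01-1 [E]
  m22 ⊆ -011- [E]
  m23 ⊆ --111,-01-1,-011-,1--11
  m24 ⊆ -100- [E]
  m25 ⊆ -10-1,-100-
  m27 ⊆ -1-11,-10-1,1--11
  m31 ⊆ --111,-1-11,1--11
E = {-01-1, -011-, -100-, 0-000, 01-0-, 1--11}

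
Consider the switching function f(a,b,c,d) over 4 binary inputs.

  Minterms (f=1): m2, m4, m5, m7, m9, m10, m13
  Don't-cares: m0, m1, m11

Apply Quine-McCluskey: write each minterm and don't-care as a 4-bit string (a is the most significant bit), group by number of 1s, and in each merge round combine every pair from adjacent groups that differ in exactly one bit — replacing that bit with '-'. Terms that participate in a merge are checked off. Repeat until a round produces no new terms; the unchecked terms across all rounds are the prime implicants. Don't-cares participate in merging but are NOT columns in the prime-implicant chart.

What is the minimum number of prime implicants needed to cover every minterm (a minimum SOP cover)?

4

Round 0: 0000✓ 0001✓ 0010✓ 0100✓ 0101✓ 0111✓ 1001✓ 1010✓ 1011✓ 1101✓
Round 1: -001✓ -010 -101✓ 0-00✓ 0-01✓ 00-0 000-✓ 01-1 010-✓ 1-01✓ 10-1 101-
Round 2: --01 0-0-
PIs = {--01, -010, 0-0-, 00-0, 01-1, 10-1, 101-}
Coverage chart:
  m2: -010,00-0
  m4: 0-0- ←essential
  m5: --01,0-0-,01-1
  m7: 01-1 ←essential
  m9: --01,10-1
  m10: -010,101-
  m13: --01 ←essential
Essential: --01, 0-0-, 01-1
Petrick residual → -010
Min cover (4 terms): c'd + b'cd' + a'c' + a'bd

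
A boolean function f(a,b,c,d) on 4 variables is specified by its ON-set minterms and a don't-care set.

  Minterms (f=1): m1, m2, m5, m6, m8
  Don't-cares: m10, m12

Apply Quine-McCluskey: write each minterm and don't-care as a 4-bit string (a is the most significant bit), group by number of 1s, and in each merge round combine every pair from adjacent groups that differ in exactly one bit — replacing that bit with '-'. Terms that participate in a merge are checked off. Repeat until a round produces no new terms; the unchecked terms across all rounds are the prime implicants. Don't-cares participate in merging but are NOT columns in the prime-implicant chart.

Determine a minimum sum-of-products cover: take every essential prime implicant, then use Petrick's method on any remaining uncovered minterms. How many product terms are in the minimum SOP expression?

3

size-2^0 implicants → 0001(✓)  0010(✓)  0101(✓)  0110(✓)  1000(✓)  1010(✓)  1100(✓)
size-2^1 implicants → -010  0-01  0-10  1-00  10-0
Unchecked terms (primes): -010, 0-01, 0-10, 1-00, 10-0
Minterm coverage:
  m1 ⊆ 0-01 [E]
  m2 ⊆ -010,0-10
  m5 ⊆ 0-01 [E]
  m6 ⊆ 0-10 [E]
  m8 ⊆ 1-00,10-0
E = {0-01, 0-10}
Petrick residual → 1-00
Cover = a'c'd + a'cd' + ac'd'  |cover|=3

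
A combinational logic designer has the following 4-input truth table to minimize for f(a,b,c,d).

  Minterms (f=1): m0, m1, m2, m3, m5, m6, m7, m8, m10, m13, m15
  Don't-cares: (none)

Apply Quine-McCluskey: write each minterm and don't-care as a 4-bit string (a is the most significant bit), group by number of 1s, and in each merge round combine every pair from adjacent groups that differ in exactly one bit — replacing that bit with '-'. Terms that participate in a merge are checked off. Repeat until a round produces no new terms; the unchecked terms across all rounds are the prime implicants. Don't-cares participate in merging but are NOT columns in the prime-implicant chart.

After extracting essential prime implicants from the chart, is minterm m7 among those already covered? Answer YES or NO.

YES

[col 0] 0000*, 0001*, 0010*, 0011*, 0101*, 0110*, 0111*, 1000*, 1010*, 1101*, 1111*
[col 1] -000*, -010*, -101*, -111*, 0-01*, 0-10*, 0-11*, 00-0*, 00-1*, 000-*, 001-*, 01-1*, 011-*, 10-0*, 11-1*
[col 2] -0-0, -1-1, 0--1, 0-1-, 00--
Prime implicants: -0-0, -1-1, 0--1, 0-1-, 00--
PI chart (minterm → PIs covering it):
  0 | -0-0,00--
  1 | 0--1,00--
  2 | -0-0,0-1-,00--
  3 | 0--1,0-1-,00--
  5 | -1-1,0--1
  6 | 0-1-  (sole → essential)
  7 | -1-1,0--1,0-1-
  8 | -0-0  (sole → essential)
  10 | -0-0  (sole → essential)
  13 | -1-1  (sole → essential)
  15 | -1-1  (sole → essential)
Essential prime implicants: -0-0, -1-1, 0-1-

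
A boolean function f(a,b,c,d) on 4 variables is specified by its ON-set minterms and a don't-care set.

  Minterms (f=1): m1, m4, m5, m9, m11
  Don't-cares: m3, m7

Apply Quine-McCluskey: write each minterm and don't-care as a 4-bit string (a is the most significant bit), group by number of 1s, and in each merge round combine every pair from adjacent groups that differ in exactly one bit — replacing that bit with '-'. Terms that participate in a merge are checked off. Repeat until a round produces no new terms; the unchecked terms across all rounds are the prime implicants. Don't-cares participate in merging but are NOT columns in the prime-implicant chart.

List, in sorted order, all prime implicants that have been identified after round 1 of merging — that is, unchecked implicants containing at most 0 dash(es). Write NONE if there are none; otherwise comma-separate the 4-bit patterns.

NONE

Round 0: 0001✓ 0011✓ 0100✓ 0101✓ 0111✓ 1001✓ 1011✓
Round 1: -001✓ -011✓ 0-01✓ 0-11✓ 00-1✓ 01-1✓ 010- 10-1✓
Round 2: -0-1 0--1
PIs = {-0-1, 0--1, 010-}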